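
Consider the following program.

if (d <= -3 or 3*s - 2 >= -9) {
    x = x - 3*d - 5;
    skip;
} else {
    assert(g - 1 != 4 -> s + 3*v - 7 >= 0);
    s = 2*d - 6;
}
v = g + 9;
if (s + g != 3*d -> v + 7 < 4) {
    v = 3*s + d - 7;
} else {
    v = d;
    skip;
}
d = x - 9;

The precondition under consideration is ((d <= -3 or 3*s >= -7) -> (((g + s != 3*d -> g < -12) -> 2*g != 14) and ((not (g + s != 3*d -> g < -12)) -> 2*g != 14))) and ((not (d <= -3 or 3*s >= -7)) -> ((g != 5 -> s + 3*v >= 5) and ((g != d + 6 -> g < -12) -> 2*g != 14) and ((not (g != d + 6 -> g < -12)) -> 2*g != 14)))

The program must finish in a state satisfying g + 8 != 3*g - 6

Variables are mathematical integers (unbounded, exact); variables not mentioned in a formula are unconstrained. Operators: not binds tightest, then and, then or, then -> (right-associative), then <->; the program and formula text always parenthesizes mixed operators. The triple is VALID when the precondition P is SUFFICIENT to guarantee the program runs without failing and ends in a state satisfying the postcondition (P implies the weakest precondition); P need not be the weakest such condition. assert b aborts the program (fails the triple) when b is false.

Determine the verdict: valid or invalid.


Working backward. After the program, the postcondition g + 8 != 3*g - 6 must hold; in canonical form it is 2*g != 14.
Before d := x - 9: 2*g != 14
Then branch requires 2*g != 14; else branch requires 2*g != 14.
Before the if: ((g + s != 3*d -> v < -3) -> 2*g != 14) and ((not (g + s != 3*d -> v < -3)) -> 2*g != 14)
Before v := g + 9: ((g + s != 3*d -> g < -12) -> 2*g != 14) and ((not (g + s != 3*d -> g < -12)) -> 2*g != 14)
Then branch requires ((g + s != 3*d -> g < -12) -> 2*g != 14) and ((not (g + s != 3*d -> g < -12)) -> 2*g != 14); else branch requires (g != 5 -> s + 3*v >= 7) and ((g != d + 6 -> g < -12) -> 2*g != 14) and ((not (g != d + 6 -> g < -12)) -> 2*g != 14).
Before the if: ((d <= -3 or 3*s >= -7) -> (((g + s != 3*d -> g < -12) -> 2*g != 14) and ((not (g + s != 3*d -> g < -12)) -> 2*g != 14))) and ((not (d <= -3 or 3*s >= -7)) -> ((g != 5 -> s + 3*v >= 7) and ((g != d + 6 -> g < -12) -> 2*g != 14) and ((not (g != d + 6 -> g < -12)) -> 2*g != 14)))
The weakest precondition is ((d <= -3 or 3*s >= -7) -> (((g + s != 3*d -> g < -12) -> 2*g != 14) and ((not (g + s != 3*d -> g < -12)) -> 2*g != 14))) and ((not (d <= -3 or 3*s >= -7)) -> ((g != 5 -> s + 3*v >= 7) and ((g != d + 6 -> g < -12) -> 2*g != 14) and ((not (g != d + 6 -> g < -12)) -> 2*g != 14))).
Check whether ((d <= -3 or 3*s >= -7) -> (((g + s != 3*d -> g < -12) -> 2*g != 14) and ((not (g + s != 3*d -> g < -12)) -> 2*g != 14))) and ((not (d <= -3 or 3*s >= -7)) -> ((g != 5 -> s + 3*v >= 5) and ((g != d + 6 -> g < -12) -> 2*g != 14) and ((not (g != d + 6 -> g < -12)) -> 2*g != 14))) implies it.
Countermodel: at the initial state d = 1, g = 0, s = -4, v = 3, the precondition holds but the weakest precondition fails.
Answer: invalid


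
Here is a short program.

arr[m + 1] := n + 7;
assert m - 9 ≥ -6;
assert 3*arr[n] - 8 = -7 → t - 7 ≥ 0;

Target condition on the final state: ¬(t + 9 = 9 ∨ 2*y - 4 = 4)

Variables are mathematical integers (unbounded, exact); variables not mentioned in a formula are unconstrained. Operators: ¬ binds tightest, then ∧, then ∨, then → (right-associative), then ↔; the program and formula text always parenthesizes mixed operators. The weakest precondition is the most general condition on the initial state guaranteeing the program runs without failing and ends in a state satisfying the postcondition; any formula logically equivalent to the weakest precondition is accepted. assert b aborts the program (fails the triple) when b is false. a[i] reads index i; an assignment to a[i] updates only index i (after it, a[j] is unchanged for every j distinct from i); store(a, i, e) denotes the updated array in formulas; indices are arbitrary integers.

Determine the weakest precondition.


Working backward. After the program, the postcondition ¬(t + 9 = 9 ∨ 2*y - 4 = 4) must hold; in canonical form it is ¬(t = 0 ∨ 2*y = 8).
Before assert 3*arr[n] - 8 = -7 → t - 7 ≥ 0: (3*arr[n] = 1 → t ≥ 7) ∧ (¬(t = 0 ∨ 2*y = 8))
Before assert m - 9 ≥ -6: m ≥ 3 ∧ (3*arr[n] = 1 → t ≥ 7) ∧ (¬(t = 0 ∨ 2*y = 8))
Before arr[m + 1] := n + 7: m ≥ 3 ∧ (3*store(arr, m + 1, n + 7)[n] = 1 → t ≥ 7) ∧ (¬(t = 0 ∨ 2*y = 8))
Answer: WP = m ≥ 3 ∧ (3*store(arr, m + 1, n + 7)[n] = 1 → t ≥ 7) ∧ (¬(t = 0 ∨ 2*y = 8))


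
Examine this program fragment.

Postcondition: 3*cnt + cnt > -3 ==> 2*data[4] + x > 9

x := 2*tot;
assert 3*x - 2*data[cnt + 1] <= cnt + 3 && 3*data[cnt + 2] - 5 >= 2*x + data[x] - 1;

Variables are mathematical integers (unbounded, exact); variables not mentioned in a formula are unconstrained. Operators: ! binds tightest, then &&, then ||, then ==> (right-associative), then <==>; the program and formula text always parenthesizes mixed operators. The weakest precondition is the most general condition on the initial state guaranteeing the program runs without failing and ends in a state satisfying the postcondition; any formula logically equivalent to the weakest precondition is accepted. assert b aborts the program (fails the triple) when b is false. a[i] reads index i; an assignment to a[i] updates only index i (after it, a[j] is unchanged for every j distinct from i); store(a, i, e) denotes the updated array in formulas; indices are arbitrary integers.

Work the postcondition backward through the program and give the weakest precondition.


Working backward. After the program, the postcondition 3*cnt + cnt > -3 ==> 2*data[4] + x > 9 must hold; in canonical form it is 4*cnt > -3 ==> 2*data[4] + x > 9.
Before assert 3*x - 2*data[cnt + 1] <= cnt + 3 && 3*data[cnt + 2] - 5 >= 2*x + data[x] - 1: 3*x <= 2*data[cnt + 1] + cnt + 3 && 3*data[cnt + 2] >= data[x] + 2*x + 4 && (4*cnt > -3 ==> 2*data[4] + x > 9)
Before x := 2*tot: 6*tot <= 2*data[cnt + 1] + cnt + 3 && 3*data[cnt + 2] >= data[2*tot] + 4*tot + 4 && (4*cnt > -3 ==> 2*data[4] + 2*tot > 9)
Answer: WP = 6*tot <= 2*data[cnt + 1] + cnt + 3 && 3*data[cnt + 2] >= data[2*tot] + 4*tot + 4 && (4*cnt > -3 ==> 2*data[4] + 2*tot > 9)


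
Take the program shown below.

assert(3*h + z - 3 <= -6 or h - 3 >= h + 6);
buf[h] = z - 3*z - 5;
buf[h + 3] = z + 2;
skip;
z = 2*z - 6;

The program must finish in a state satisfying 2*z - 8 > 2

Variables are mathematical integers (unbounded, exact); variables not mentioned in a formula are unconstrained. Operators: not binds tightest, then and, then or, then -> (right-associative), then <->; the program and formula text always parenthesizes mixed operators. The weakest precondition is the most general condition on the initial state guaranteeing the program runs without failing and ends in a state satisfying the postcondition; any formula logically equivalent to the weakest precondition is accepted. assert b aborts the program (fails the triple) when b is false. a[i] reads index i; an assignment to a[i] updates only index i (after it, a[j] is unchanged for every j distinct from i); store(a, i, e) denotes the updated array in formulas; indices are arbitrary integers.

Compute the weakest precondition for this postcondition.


Working backward. After the program, the postcondition 2*z - 8 > 2 must hold; in canonical form it is 2*z > 10.
Before z := 2*z - 6: 4*z > 22
Before skip: 4*z > 22
Before buf[h + 3] := z + 2: 4*z > 22
Before buf[h] := z - 3*z - 5: 4*z > 22
Before assert 3*h + z - 3 <= -6 or h - 3 >= h + 6: 3*h + z <= -3 and 4*z > 22
Answer: WP = 3*h + z <= -3 and 4*z > 22


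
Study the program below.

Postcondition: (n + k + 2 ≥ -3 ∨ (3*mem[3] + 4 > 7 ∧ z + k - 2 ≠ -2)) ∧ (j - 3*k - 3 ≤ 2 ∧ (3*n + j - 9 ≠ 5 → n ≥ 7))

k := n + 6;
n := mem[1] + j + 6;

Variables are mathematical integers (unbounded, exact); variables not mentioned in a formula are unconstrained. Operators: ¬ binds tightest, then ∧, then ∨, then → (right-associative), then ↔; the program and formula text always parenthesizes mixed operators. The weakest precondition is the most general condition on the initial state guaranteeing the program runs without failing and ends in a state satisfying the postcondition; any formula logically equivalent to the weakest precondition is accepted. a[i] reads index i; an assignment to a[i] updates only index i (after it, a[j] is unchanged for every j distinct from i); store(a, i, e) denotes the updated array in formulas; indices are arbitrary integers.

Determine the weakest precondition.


Working backward. After the program, the postcondition (n + k + 2 ≥ -3 ∨ (3*mem[3] + 4 > 7 ∧ z + k - 2 ≠ -2)) ∧ (j - 3*k - 3 ≤ 2 ∧ (3*n + j - 9 ≠ 5 → n ≥ 7)) must hold; in canonical form it is (k + n ≥ -5 ∨ (3*mem[3] > 3 ∧ k + z ≠ 0)) ∧ j ≤ 3*k + 5 ∧ (j + 3*n ≠ 14 → n ≥ 7).
Before n := mem[1] + j + 6: (mem[1] + j + k ≥ -11 ∨ (3*mem[3] > 3 ∧ k + z ≠ 0)) ∧ j ≤ 3*k + 5 ∧ (3*mem[1] + 4*j ≠ -4 → mem[1] + j ≥ 1)
Before k := n + 6: (mem[1] + j + n ≥ -17 ∨ (3*mem[3] > 3 ∧ n + z ≠ -6)) ∧ j ≤ 3*n + 23 ∧ (3*mem[1] + 4*j ≠ -4 → mem[1] + j ≥ 1)
Answer: WP = (mem[1] + j + n ≥ -17 ∨ (3*mem[3] > 3 ∧ n + z ≠ -6)) ∧ j ≤ 3*n + 23 ∧ (3*mem[1] + 4*j ≠ -4 → mem[1] + j ≥ 1)


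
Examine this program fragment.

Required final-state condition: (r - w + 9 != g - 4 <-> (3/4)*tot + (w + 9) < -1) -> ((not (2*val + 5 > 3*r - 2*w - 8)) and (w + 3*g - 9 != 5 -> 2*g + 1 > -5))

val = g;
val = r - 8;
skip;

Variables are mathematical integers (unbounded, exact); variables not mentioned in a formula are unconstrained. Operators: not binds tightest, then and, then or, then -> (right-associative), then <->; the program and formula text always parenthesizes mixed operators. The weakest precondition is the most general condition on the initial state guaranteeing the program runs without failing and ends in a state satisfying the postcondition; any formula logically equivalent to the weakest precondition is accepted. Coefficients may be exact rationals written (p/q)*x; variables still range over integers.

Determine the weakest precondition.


Working backward. After the program, the postcondition (r - w + 9 != g - 4 <-> (3/4)*tot + (w + 9) < -1) -> ((not (2*val + 5 > 3*r - 2*w - 8)) and (w + 3*g - 9 != 5 -> 2*g + 1 > -5)) must hold; in canonical form it is (r != g + w - 13 <-> (3/4)*tot + w < -10) -> ((not (2*val + 2*w > 3*r - 13)) and (3*g + w != 14 -> 2*g > -6)).
Before skip: (r != g + w - 13 <-> (3/4)*tot + w < -10) -> ((not (2*val + 2*w > 3*r - 13)) and (3*g + w != 14 -> 2*g > -6))
Before val := r - 8: (r != g + w - 13 <-> (3/4)*tot + w < -10) -> ((not (2*w > r + 3)) and (3*g + w != 14 -> 2*g > -6))
Before val := g: (r != g + w - 13 <-> (3/4)*tot + w < -10) -> ((not (2*w > r + 3)) and (3*g + w != 14 -> 2*g > -6))
Answer: WP = (r != g + w - 13 <-> (3/4)*tot + w < -10) -> ((not (2*w > r + 3)) and (3*g + w != 14 -> 2*g > -6))


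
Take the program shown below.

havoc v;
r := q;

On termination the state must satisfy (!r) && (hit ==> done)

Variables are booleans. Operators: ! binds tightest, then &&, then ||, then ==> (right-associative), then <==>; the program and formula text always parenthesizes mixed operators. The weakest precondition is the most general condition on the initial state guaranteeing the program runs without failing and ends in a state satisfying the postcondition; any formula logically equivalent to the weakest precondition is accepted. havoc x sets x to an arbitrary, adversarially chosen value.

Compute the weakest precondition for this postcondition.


Working backward. After the program, (!r) && (hit ==> done) must hold.
Before r := q: (!q) && (hit ==> done)
Before havoc v: (!q) && (hit ==> done)
Answer: WP = (!q) && (hit ==> done)


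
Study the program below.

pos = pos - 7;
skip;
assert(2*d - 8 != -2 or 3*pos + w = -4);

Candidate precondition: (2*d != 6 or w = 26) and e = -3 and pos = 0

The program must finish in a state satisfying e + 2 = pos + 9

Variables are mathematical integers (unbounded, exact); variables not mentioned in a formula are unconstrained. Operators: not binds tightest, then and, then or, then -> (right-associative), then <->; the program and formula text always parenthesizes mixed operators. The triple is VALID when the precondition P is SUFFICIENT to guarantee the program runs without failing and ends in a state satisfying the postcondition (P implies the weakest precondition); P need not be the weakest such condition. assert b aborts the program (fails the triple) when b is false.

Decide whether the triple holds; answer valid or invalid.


Working backward. After the program, the postcondition e + 2 = pos + 9 must hold; in canonical form it is e = pos + 7.
Before assert 2*d - 8 != -2 or 3*pos + w = -4: (2*d != 6 or 3*pos + w = -4) and e = pos + 7
Before skip: (2*d != 6 or 3*pos + w = -4) and e = pos + 7
Before pos := pos - 7: (2*d != 6 or 3*pos + w = 17) and e = pos
The weakest precondition is (2*d != 6 or 3*pos + w = 17) and e = pos.
Check whether (2*d != 6 or w = 26) and e = -3 and pos = 0 implies it.
Countermodel: at the initial state d = 0, e = -3, pos = 0, w = 26, the precondition holds but the weakest precondition fails.
Answer: invalid


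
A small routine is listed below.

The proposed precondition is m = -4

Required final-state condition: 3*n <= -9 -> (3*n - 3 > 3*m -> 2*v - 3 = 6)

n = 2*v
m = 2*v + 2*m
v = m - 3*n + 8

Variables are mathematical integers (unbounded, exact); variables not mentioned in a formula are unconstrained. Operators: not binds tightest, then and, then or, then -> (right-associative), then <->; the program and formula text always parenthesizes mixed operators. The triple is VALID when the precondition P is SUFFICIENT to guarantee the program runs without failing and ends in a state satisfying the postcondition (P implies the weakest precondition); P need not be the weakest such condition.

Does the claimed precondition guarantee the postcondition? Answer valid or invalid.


Working backward. After the program, the postcondition 3*n <= -9 -> (3*n - 3 > 3*m -> 2*v - 3 = 6) must hold; in canonical form it is 3*n <= -9 -> (3*n > 3*m + 3 -> 2*v = 9).
Before v := m - 3*n + 8: 3*n <= -9 -> (3*n > 3*m + 3 -> 2*m = 6*n - 7)
Before m := 2*v + 2*m: 3*n <= -9 -> (3*n > 6*m + 6*v + 3 -> 4*m + 4*v = 6*n - 7)
Before n := 2*v: 6*v <= -9 -> (6*m < -3 -> 4*m = 8*v - 7)
The weakest precondition is 6*v <= -9 -> (6*m < -3 -> 4*m = 8*v - 7).
Check whether m = -4 implies it.
Countermodel: at the initial state m = -4, v = -2, the precondition holds but the weakest precondition fails.
Answer: invalid


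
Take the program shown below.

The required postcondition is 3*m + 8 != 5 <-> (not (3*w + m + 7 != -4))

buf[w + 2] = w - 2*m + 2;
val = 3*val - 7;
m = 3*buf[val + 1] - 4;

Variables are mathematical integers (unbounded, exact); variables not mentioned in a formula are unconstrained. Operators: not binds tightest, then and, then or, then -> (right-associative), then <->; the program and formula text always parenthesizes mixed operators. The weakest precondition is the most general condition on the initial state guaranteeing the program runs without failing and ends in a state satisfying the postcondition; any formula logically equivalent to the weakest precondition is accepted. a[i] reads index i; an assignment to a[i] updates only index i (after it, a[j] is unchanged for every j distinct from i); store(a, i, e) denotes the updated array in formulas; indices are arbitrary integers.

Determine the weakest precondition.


Working backward. After the program, the postcondition 3*m + 8 != 5 <-> (not (3*w + m + 7 != -4)) must hold; in canonical form it is 3*m != -3 <-> (not (m + 3*w != -11)).
Before m := 3*buf[val + 1] - 4: 9*buf[val + 1] != 9 <-> (not (3*buf[val + 1] + 3*w != -7))
Before val := 3*val - 7: 9*buf[3*val - 6] != 9 <-> (not (3*buf[3*val - 6] + 3*w != -7))
Before buf[w + 2] := w - 2*m + 2: 9*store(buf, w + 2, -2*m + w + 2)[3*val - 6] != 9 <-> (not (3*store(buf, w + 2, -2*m + w + 2)[3*val - 6] + 3*w != -7))
Answer: WP = 9*store(buf, w + 2, -2*m + w + 2)[3*val - 6] != 9 <-> (not (3*store(buf, w + 2, -2*m + w + 2)[3*val - 6] + 3*w != -7))


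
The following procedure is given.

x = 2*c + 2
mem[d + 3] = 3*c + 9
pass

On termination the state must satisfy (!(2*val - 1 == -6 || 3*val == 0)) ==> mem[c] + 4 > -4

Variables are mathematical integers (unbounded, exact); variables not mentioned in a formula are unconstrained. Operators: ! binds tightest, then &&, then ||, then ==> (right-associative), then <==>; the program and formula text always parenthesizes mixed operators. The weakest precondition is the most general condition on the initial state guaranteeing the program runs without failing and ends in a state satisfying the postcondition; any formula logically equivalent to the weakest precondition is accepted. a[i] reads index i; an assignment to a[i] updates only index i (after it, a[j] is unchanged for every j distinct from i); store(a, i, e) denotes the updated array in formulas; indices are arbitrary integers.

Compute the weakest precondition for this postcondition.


Working backward. After the program, the postcondition (!(2*val - 1 == -6 || 3*val == 0)) ==> mem[c] + 4 > -4 must hold; in canonical form it is (!(2*val == -5 || 3*val == 0)) ==> mem[c] > -8.
Before skip: (!(2*val == -5 || 3*val == 0)) ==> mem[c] > -8
Before mem[d + 3] := 3*c + 9: (!(2*val == -5 || 3*val == 0)) ==> store(mem, d + 3, 3*c + 9)[c] > -8
Before x := 2*c + 2: (!(2*val == -5 || 3*val == 0)) ==> store(mem, d + 3, 3*c + 9)[c] > -8
Answer: WP = (!(2*val == -5 || 3*val == 0)) ==> store(mem, d + 3, 3*c + 9)[c] > -8


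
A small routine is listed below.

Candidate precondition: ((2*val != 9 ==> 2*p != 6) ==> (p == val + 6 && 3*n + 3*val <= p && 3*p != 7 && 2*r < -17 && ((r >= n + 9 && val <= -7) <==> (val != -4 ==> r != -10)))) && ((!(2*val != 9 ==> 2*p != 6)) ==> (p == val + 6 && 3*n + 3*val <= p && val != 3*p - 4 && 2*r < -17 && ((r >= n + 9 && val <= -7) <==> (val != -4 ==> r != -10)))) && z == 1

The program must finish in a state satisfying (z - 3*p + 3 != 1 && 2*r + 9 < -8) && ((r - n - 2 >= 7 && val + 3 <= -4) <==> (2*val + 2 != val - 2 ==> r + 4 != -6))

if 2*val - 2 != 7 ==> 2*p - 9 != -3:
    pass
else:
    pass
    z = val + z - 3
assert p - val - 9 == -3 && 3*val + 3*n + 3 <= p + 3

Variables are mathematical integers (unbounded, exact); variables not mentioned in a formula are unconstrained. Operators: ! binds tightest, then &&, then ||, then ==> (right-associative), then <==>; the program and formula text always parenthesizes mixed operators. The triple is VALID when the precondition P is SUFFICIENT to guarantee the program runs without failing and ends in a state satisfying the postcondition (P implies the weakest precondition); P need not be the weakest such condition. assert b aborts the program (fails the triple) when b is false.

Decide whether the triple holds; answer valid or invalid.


Working backward. After the program, the postcondition (z - 3*p + 3 != 1 && 2*r + 9 < -8) && ((r - n - 2 >= 7 && val + 3 <= -4) <==> (2*val + 2 != val - 2 ==> r + 4 != -6)) must hold; in canonical form it is z != 3*p - 2 && 2*r < -17 && ((r >= n + 9 && val <= -7) <==> (val != -4 ==> r != -10)).
Before assert p - val - 9 == -3 && 3*val + 3*n + 3 <= p + 3: p == val + 6 && 3*n + 3*val <= p && z != 3*p - 2 && 2*r < -17 && ((r >= n + 9 && val <= -7) <==> (val != -4 ==> r != -10))
Then branch requires p == val + 6 && 3*n + 3*val <= p && z != 3*p - 2 && 2*r < -17 && ((r >= n + 9 && val <= -7) <==> (val != -4 ==> r != -10)); else branch requires p == val + 6 && 3*n + 3*val <= p && val + z != 3*p + 1 && 2*r < -17 && ((r >= n + 9 && val <= -7) <==> (val != -4 ==> r != -10)).
Before the if: ((2*val != 9 ==> 2*p != 6) ==> (p == val + 6 && 3*n + 3*val <= p && z != 3*p - 2 && 2*r < -17 && ((r >= n + 9 && val <= -7) <==> (val != -4 ==> r != -10)))) && ((!(2*val != 9 ==> 2*p != 6)) ==> (p == val + 6 && 3*n + 3*val <= p && val + z != 3*p + 1 && 2*r < -17 && ((r >= n + 9 && val <= -7) <==> (val != -4 ==> r != -10))))
The weakest precondition is ((2*val != 9 ==> 2*p != 6) ==> (p == val + 6 && 3*n + 3*val <= p && z != 3*p - 2 && 2*r < -17 && ((r >= n + 9 && val <= -7) <==> (val != -4 ==> r != -10)))) && ((!(2*val != 9 ==> 2*p != 6)) ==> (p == val + 6 && 3*n + 3*val <= p && val + z != 3*p + 1 && 2*r < -17 && ((r >= n + 9 && val <= -7) <==> (val != -4 ==> r != -10)))).
Check whether ((2*val != 9 ==> 2*p != 6) ==> (p == val + 6 && 3*n + 3*val <= p && 3*p != 7 && 2*r < -17 && ((r >= n + 9 && val <= -7) <==> (val != -4 ==> r != -10)))) && ((!(2*val != 9 ==> 2*p != 6)) ==> (p == val + 6 && 3*n + 3*val <= p && val != 3*p - 4 && 2*r < -17 && ((r >= n + 9 && val <= -7) <==> (val != -4 ==> r != -10)))) && z == 1 implies it.
Countermodel: at the initial state n = 0, p = 1, r = -10, val = -5, z = 1, the precondition holds but the weakest precondition fails.
Answer: invalid


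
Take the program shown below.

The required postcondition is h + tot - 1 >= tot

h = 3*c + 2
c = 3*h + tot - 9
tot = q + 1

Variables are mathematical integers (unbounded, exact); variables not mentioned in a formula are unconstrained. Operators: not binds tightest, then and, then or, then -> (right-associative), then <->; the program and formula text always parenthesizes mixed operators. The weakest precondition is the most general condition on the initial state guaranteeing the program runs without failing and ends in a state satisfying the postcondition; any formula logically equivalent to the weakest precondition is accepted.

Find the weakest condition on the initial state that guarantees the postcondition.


Working backward. After the program, the postcondition h + tot - 1 >= tot must hold; in canonical form it is h >= 1.
Before tot := q + 1: h >= 1
Before c := 3*h + tot - 9: h >= 1
Before h := 3*c + 2: 3*c >= -1
Answer: WP = 3*c >= -1


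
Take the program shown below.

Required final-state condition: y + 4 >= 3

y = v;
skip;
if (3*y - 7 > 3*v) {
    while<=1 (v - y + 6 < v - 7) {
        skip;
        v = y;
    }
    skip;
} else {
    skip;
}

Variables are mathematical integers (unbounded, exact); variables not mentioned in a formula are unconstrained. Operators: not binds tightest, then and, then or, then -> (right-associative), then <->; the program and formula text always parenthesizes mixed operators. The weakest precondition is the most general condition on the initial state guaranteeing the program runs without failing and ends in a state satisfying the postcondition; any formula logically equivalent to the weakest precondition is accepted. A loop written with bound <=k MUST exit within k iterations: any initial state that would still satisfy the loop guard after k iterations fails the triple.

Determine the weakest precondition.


Working backward. After the program, the postcondition y + 4 >= 3 must hold; in canonical form it is y >= -1.
Then branch requires (y > 13 -> ((not (y > 13)) and y >= -1)) and ((not (y > 13)) -> y >= -1); else branch requires y >= -1.
Before the if: (3*y > 3*v + 7 -> ((y > 13 -> ((not (y > 13)) and y >= -1)) and ((not (y > 13)) -> y >= -1))) and ((not (3*y > 3*v + 7)) -> y >= -1)
Before skip: (3*y > 3*v + 7 -> ((y > 13 -> ((not (y > 13)) and y >= -1)) and ((not (y > 13)) -> y >= -1))) and ((not (3*y > 3*v + 7)) -> y >= -1)
Before y := v: v >= -1
Answer: WP = v >= -1


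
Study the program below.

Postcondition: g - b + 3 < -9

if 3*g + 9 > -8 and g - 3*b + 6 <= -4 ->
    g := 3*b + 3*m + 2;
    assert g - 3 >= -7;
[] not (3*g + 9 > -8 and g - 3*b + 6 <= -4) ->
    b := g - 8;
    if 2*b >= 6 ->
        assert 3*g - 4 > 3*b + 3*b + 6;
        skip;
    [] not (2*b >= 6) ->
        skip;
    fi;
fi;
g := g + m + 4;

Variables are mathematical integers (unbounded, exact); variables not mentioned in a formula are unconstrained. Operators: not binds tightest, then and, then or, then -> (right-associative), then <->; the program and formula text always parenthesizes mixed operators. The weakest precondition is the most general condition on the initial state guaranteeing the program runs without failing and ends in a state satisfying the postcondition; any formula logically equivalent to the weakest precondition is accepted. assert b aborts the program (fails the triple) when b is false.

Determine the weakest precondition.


Working backward. After the program, the postcondition g - b + 3 < -9 must hold; in canonical form it is g < b - 12.
Before g := g + m + 4: g + m < b - 16
Then branch requires 3*b + 3*m >= -6 and 2*b + 4*m < -18; else branch requires (2*g >= 22 -> (3*g < 38 and m < -24)) and ((not (2*g >= 22)) -> m < -24).
Before the if: ((3*g > -17 and g <= 3*b - 10) -> (3*b + 3*m >= -6 and 2*b + 4*m < -18)) and ((not (3*g > -17 and g <= 3*b - 10)) -> ((2*g >= 22 -> (3*g < 38 and m < -24)) and ((not (2*g >= 22)) -> m < -24)))
Answer: WP = ((3*g > -17 and g <= 3*b - 10) -> (3*b + 3*m >= -6 and 2*b + 4*m < -18)) and ((not (3*g > -17 and g <= 3*b - 10)) -> ((2*g >= 22 -> (3*g < 38 and m < -24)) and ((not (2*g >= 22)) -> m < -24)))


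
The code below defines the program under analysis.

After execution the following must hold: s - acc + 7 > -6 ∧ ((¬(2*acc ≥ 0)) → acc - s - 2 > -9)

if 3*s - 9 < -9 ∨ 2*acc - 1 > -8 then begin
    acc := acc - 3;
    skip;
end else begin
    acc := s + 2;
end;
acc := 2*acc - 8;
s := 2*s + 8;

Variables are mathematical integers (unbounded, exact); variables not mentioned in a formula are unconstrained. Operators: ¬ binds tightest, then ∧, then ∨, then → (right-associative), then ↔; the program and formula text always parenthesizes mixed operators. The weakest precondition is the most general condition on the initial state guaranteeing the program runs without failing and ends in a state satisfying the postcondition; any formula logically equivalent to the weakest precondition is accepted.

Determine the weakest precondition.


Working backward. After the program, the postcondition s - acc + 7 > -6 ∧ ((¬(2*acc ≥ 0)) → acc - s - 2 > -9) must hold; in canonical form it is s > acc - 13 ∧ ((¬(2*acc ≥ 0)) → acc > s - 7).
Before s := 2*s + 8: 2*s > acc - 21 ∧ ((¬(2*acc ≥ 0)) → acc > 2*s + 1)
Before acc := 2*acc - 8: 2*s > 2*acc - 29 ∧ ((¬(4*acc ≥ 16)) → 2*acc > 2*s + 9)
Then branch requires 2*s > 2*acc - 35 ∧ ((¬(4*acc ≥ 28)) → 2*acc > 2*s + 15); else branch requires 4*s ≥ 8.
Before the if: ((3*s < 0 ∨ 2*acc > -7) → (2*s > 2*acc - 35 ∧ ((¬(4*acc ≥ 28)) → 2*acc > 2*s + 15))) ∧ ((¬(3*s < 0 ∨ 2*acc > -7)) → 4*s ≥ 8)
Answer: WP = ((3*s < 0 ∨ 2*acc > -7) → (2*s > 2*acc - 35 ∧ ((¬(4*acc ≥ 28)) → 2*acc > 2*s + 15))) ∧ ((¬(3*s < 0 ∨ 2*acc > -7)) → 4*s ≥ 8)


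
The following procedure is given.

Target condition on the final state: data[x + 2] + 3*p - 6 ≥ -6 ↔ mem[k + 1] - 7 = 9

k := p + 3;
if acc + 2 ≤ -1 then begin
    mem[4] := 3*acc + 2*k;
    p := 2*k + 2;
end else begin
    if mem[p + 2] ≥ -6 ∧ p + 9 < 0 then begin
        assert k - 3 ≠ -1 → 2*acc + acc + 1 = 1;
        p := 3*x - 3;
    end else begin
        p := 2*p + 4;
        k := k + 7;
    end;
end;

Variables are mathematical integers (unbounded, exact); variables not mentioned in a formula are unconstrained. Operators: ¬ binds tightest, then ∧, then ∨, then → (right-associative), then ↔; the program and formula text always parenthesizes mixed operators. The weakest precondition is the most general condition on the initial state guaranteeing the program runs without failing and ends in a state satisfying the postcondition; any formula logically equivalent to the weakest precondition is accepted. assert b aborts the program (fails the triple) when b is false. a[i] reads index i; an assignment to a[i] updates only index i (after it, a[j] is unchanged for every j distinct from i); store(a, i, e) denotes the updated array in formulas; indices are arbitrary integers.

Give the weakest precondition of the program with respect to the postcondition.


Working backward. After the program, the postcondition data[x + 2] + 3*p - 6 ≥ -6 ↔ mem[k + 1] - 7 = 9 must hold; in canonical form it is data[x + 2] + 3*p ≥ 0 ↔ mem[k + 1] = 16.
Then branch requires data[x + 2] + 6*k ≥ -6 ↔ store(mem, 4, 3*acc + 2*k)[k + 1] = 16; else branch requires ((mem[p + 2] ≥ -6 ∧ p < -9) → ((k ≠ 2 → 3*acc = 0) ∧ (data[x + 2] + 9*x ≥ 9 ↔ mem[k + 1] = 16))) ∧ ((¬(mem[p + 2] ≥ -6 ∧ p < -9)) → (data[x + 2] + 6*p ≥ -12 ↔ mem[k + 8] = 16)).
Before the if: (acc ≤ -3 → (data[x + 2] + 6*k ≥ -6 ↔ store(mem, 4, 3*acc + 2*k)[k + 1] = 16)) ∧ ((¬(acc ≤ -3)) → (((mem[p + 2] ≥ -6 ∧ p < -9) → ((k ≠ 2 → 3*acc = 0) ∧ (data[x + 2] + 9*x ≥ 9 ↔ mem[k + 1] = 16))) ∧ ((¬(mem[p + 2] ≥ -6 ∧ p < -9)) → (data[x + 2] + 6*p ≥ -12 ↔ mem[k + 8] = 16))))
Before k := p + 3: (acc ≤ -3 → (data[x + 2] + 6*p ≥ -24 ↔ store(mem, 4, 3*acc + 2*p + 6)[p + 4] = 16)) ∧ ((¬(acc ≤ -3)) → (((mem[p + 2] ≥ -6 ∧ p < -9) → ((p ≠ -1 → 3*acc = 0) ∧ (data[x + 2] + 9*x ≥ 9 ↔ mem[p + 4] = 16))) ∧ ((¬(mem[p + 2] ≥ -6 ∧ p < -9)) → (data[x + 2] + 6*p ≥ -12 ↔ mem[p + 11] = 16))))
Answer: WP = (acc ≤ -3 → (data[x + 2] + 6*p ≥ -24 ↔ store(mem, 4, 3*acc + 2*p + 6)[p + 4] = 16)) ∧ ((¬(acc ≤ -3)) → (((mem[p + 2] ≥ -6 ∧ p < -9) → ((p ≠ -1 → 3*acc = 0) ∧ (data[x + 2] + 9*x ≥ 9 ↔ mem[p + 4] = 16))) ∧ ((¬(mem[p + 2] ≥ -6 ∧ p < -9)) → (data[x + 2] + 6*p ≥ -12 ↔ mem[p + 11] = 16))))


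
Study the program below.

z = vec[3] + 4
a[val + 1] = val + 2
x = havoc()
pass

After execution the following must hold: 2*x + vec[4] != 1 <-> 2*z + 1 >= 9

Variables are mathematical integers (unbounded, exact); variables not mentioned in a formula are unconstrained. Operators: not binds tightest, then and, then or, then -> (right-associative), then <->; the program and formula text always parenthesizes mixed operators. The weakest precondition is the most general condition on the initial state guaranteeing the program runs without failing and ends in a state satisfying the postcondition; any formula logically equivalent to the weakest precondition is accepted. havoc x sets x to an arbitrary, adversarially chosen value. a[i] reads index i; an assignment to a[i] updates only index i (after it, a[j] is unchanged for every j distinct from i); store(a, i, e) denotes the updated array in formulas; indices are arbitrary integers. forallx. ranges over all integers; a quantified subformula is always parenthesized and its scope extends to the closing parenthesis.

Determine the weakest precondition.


Working backward. After the program, the postcondition 2*x + vec[4] != 1 <-> 2*z + 1 >= 9 must hold; in canonical form it is vec[4] + 2*x != 1 <-> 2*z >= 8.
Before skip: vec[4] + 2*x != 1 <-> 2*z >= 8
Before havoc x: forall x_1. (vec[4] + 2*x_1 != 1 <-> 2*z >= 8)
Before a[val + 1] := val + 2: forall x_1. (vec[4] + 2*x_1 != 1 <-> 2*z >= 8)
Before z := vec[3] + 4: forall x_1. (vec[4] + 2*x_1 != 1 <-> 2*vec[3] >= 0)
Answer: WP = forall x_1. (vec[4] + 2*x_1 != 1 <-> 2*vec[3] >= 0)


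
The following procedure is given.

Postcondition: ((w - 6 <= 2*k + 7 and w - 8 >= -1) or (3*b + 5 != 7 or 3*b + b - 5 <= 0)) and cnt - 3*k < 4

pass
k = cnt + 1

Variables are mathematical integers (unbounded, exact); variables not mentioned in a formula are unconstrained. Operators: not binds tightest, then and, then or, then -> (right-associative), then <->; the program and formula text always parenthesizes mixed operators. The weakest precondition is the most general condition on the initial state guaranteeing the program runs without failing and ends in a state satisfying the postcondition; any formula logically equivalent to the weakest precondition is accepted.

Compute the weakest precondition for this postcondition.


Working backward. After the program, the postcondition ((w - 6 <= 2*k + 7 and w - 8 >= -1) or (3*b + 5 != 7 or 3*b + b - 5 <= 0)) and cnt - 3*k < 4 must hold; in canonical form it is ((w <= 2*k + 13 and w >= 7) or 3*b != 2 or 4*b <= 5) and cnt < 3*k + 4.
Before k := cnt + 1: ((w <= 2*cnt + 15 and w >= 7) or 3*b != 2 or 4*b <= 5) and 2*cnt > -7
Before skip: ((w <= 2*cnt + 15 and w >= 7) or 3*b != 2 or 4*b <= 5) and 2*cnt > -7
Answer: WP = ((w <= 2*cnt + 15 and w >= 7) or 3*b != 2 or 4*b <= 5) and 2*cnt > -7


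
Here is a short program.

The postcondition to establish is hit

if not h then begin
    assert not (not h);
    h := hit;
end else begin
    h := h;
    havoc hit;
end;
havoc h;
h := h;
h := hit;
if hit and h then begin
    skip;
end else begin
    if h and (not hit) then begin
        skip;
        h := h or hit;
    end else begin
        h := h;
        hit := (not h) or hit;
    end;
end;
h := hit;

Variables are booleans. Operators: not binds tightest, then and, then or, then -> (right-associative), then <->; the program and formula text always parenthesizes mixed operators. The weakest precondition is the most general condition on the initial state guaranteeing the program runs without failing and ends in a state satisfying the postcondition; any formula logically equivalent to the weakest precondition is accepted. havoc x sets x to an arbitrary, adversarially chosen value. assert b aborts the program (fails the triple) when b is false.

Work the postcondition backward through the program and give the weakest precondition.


Working backward. After the program, hit must hold.
Before h := hit: hit
Then branch requires hit; else branch requires ((h and (not hit)) -> hit) and ((not (h and (not hit))) -> ((not h) or hit)).
Before the if: ((hit and h) -> hit) and ((not (hit and h)) -> (((h and (not hit)) -> hit) and ((not (h and (not hit))) -> ((not h) or hit))))
Before h := hit: true
Before h := h: true
Before havoc h: true
Then branch requires h; else branch requires true.
Before the if: (not h) -> h
Answer: WP = (not h) -> h


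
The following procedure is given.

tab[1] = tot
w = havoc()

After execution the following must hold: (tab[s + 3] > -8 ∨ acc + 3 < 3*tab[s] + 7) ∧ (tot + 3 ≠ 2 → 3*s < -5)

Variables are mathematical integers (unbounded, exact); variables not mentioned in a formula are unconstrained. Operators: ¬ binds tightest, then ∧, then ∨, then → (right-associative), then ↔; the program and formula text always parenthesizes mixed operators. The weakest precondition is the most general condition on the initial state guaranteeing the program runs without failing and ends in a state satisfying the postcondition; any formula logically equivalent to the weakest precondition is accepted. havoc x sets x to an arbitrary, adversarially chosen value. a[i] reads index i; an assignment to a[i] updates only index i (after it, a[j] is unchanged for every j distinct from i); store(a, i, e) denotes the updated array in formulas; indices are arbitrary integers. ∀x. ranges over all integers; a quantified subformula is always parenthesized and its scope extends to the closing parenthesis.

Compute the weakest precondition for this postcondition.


Working backward. After the program, the postcondition (tab[s + 3] > -8 ∨ acc + 3 < 3*tab[s] + 7) ∧ (tot + 3 ≠ 2 → 3*s < -5) must hold; in canonical form it is (tab[s + 3] > -8 ∨ acc < 3*tab[s] + 4) ∧ (tot ≠ -1 → 3*s < -5).
Before havoc w: (tab[s + 3] > -8 ∨ acc < 3*tab[s] + 4) ∧ (tot ≠ -1 → 3*s < -5)
Before tab[1] := tot: (store(tab, 1, tot)[s + 3] > -8 ∨ acc < 3*store(tab, 1, tot)[s] + 4) ∧ (tot ≠ -1 → 3*s < -5)
Answer: WP = (store(tab, 1, tot)[s + 3] > -8 ∨ acc < 3*store(tab, 1, tot)[s] + 4) ∧ (tot ≠ -1 → 3*s < -5)


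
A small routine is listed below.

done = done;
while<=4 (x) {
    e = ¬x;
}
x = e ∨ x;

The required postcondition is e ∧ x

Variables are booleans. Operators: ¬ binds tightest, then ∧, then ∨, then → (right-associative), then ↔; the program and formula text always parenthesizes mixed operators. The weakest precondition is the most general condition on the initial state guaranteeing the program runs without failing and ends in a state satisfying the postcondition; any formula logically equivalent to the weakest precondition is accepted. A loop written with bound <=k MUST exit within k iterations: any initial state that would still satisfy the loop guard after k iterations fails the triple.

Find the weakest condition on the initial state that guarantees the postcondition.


Working backward. After the program, e ∧ x must hold.
Before x := e ∨ x: e ∧ (e ∨ x)
Before the loop (bound <=4), unroll the exhaustion recursion (WP_0 = exit-now case; WP_j = one more guarded iteration, up to j = 4):
  WP_0: (¬x) ∧ e ∧ (e ∨ x)
  WP_1: (x → (¬x)) ∧ ((¬x) → (e ∧ (e ∨ x)))
  WP_2: (x → (x → (¬x))) ∧ ((¬x) → (e ∧ (e ∨ x)))
  WP_3: (x → (x → (x → (¬x)))) ∧ ((¬x) → (e ∧ (e ∨ x)))
  WP_4: (x → (x → (x → (x → (¬x))))) ∧ ((¬x) → (e ∧ (e ∨ x)))
So before the loop: (x → (x → (x → (x → (¬x))))) ∧ ((¬x) → (e ∧ (e ∨ x)))
Before done := done: (x → (x → (x → (x → (¬x))))) ∧ ((¬x) → (e ∧ (e ∨ x)))
Answer: WP = (x → (x → (x → (x → (¬x))))) ∧ ((¬x) → (e ∧ (e ∨ x)))


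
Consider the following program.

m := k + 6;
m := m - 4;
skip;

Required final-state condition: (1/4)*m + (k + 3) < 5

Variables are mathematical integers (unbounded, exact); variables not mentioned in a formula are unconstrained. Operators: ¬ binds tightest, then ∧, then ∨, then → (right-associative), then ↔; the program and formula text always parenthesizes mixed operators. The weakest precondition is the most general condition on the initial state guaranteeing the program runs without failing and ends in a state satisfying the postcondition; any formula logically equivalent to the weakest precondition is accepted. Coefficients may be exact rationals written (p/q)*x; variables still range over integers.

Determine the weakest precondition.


Working backward. After the program, the postcondition (1/4)*m + (k + 3) < 5 must hold; in canonical form it is k + (1/4)*m < 2.
Before skip: k + (1/4)*m < 2
Before m := m - 4: k + (1/4)*m < 3
Before m := k + 6: (5/4)*k < 3/2
Answer: WP = (5/4)*k < 3/2


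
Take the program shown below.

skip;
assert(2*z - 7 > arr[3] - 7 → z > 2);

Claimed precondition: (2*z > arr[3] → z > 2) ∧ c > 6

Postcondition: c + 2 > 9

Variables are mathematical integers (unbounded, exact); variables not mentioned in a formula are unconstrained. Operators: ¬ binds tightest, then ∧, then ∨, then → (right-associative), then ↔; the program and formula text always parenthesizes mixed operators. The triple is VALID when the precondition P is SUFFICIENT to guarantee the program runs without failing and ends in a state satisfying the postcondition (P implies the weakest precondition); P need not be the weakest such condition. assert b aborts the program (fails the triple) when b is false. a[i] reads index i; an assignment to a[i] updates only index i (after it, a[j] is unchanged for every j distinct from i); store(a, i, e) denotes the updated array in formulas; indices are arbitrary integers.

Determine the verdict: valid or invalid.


Working backward. After the program, the postcondition c + 2 > 9 must hold; in canonical form it is c > 7.
Before assert 2*z - 7 > arr[3] - 7 → z > 2: (2*z > arr[3] → z > 2) ∧ c > 7
Before skip: (2*z > arr[3] → z > 2) ∧ c > 7
The weakest precondition is (2*z > arr[3] → z > 2) ∧ c > 7.
Check whether (2*z > arr[3] → z > 2) ∧ c > 6 implies it.
Countermodel: at the initial state arr = {[3] = 5, elsewhere 5}, c = 7, z = 3, the precondition holds but the weakest precondition fails.
Answer: invalid


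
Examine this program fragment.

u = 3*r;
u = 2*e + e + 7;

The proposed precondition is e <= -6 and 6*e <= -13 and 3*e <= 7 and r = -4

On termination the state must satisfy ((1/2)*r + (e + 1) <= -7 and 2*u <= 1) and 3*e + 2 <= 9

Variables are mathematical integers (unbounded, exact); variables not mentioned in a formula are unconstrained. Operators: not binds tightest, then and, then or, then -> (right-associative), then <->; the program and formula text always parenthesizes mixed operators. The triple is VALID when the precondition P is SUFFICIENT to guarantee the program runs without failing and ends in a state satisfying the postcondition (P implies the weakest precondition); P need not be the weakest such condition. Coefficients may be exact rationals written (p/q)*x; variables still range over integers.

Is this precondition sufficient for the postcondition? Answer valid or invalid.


Working backward. After the program, the postcondition ((1/2)*r + (e + 1) <= -7 and 2*u <= 1) and 3*e + 2 <= 9 must hold; in canonical form it is e + (1/2)*r <= -8 and 2*u <= 1 and 3*e <= 7.
Before u := 2*e + e + 7: e + (1/2)*r <= -8 and 6*e <= -13 and 3*e <= 7
Before u := 3*r: e + (1/2)*r <= -8 and 6*e <= -13 and 3*e <= 7
The weakest precondition is e + (1/2)*r <= -8 and 6*e <= -13 and 3*e <= 7.
Check whether e <= -6 and 6*e <= -13 and 3*e <= 7 and r = -4 implies it.
Every state satisfying the precondition satisfies the weakest precondition: the implication holds.
Answer: valid
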